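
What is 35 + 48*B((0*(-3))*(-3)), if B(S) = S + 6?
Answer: 323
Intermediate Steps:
B(S) = 6 + S
35 + 48*B((0*(-3))*(-3)) = 35 + 48*(6 + (0*(-3))*(-3)) = 35 + 48*(6 + 0*(-3)) = 35 + 48*(6 + 0) = 35 + 48*6 = 35 + 288 = 323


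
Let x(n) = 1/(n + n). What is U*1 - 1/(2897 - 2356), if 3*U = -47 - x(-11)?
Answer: -558919/35706 ≈ -15.653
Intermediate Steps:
x(n) = 1/(2*n)
U = -1033/66 (U = (-47 - 1/(2*(-11)))/3 = (-47 - (-1)/(2*11))/3 = (-47 - 1*(-1/22))/3 = (-47 + 1/22)/3 = (⅓)*(-1033/22) = -1033/66 ≈ -15.652)
U*1 - 1/(2897 - 2356) = -1033/66*1 - 1/(2897 - 2356) = -1033/66 - 1/541 = -558919/35706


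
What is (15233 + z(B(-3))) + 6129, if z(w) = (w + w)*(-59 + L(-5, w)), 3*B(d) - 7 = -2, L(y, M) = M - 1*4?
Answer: 190418/9 ≈ 21158.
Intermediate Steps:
L(y, M) = -4 + M (L(y, M) = M - 4 = -4 + M)
B(d) = 5/3 (B(d) = 7/3 + (1/3)*(-2) = 7/3 - 2/3 = 5/3)
z(w) = 2*w*(-63 + w) (z(w) = (w + w)*(-59 + (-4 + w)) = (2*w)*(-63 + w) = 2*w*(-63 + w))
(15233 + z(B(-3))) + 6129 = (15233 + 2*(5/3)*(-63 + 5/3)) + 6129 = (15233 + 2*(5/3)*(-184/3)) + 6129 = (15233 - 1840/9) + 6129 = 135257/9 + 6129 = 190418/9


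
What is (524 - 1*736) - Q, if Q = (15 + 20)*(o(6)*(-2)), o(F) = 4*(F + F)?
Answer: 3148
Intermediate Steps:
o(F) = 8*F (o(F) = 4*(2*F) = 8*F)
Q = -3360 (Q = (15 + 20)*((8*6)*(-2)) = 35*(48*(-2)) = 35*(-96) = -3360)
(524 - 1*736) - Q = (524 - 1*736) - 1*(-3360) = (524 - 736) + 3360 = -212 + 3360 = 3148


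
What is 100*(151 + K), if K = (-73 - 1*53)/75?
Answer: 14932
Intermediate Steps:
K = -42/25 (K = (-73 - 53)*(1/75) = -126*1/75 = -42/25 ≈ -1.6800)
100*(151 + K) = 100*(151 - 42/25) = 100*(3733/25) = 14932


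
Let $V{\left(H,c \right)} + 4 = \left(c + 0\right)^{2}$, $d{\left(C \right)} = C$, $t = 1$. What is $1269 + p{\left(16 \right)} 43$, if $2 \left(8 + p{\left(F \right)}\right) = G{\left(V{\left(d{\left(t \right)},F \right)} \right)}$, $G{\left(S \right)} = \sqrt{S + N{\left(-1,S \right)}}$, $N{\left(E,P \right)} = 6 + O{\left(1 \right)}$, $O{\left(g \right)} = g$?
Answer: $925 + \frac{43 \sqrt{259}}{2} \approx 1271.0$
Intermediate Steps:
$N{\left(E,P \right)} = 7$ ($N{\left(E,P \right)} = 6 + 1 = 7$)
$V{\left(H,c \right)} = -4 + c^{2}$ ($V{\left(H,c \right)} = -4 + \left(c + 0\right)^{2} = -4 + c^{2}$)
$G{\left(S \right)} = \sqrt{7 + S}$ ($G{\left(S \right)} = \sqrt{S + 7} = \sqrt{7 + S}$)
$p{\left(F \right)} = -8 + \frac{\sqrt{3 + F^{2}}}{2}$ ($p{\left(F \right)} = -8 + \frac{\sqrt{7 + \left(-4 + F^{2}\right)}}{2} = -8 + \frac{\sqrt{3 + F^{2}}}{2}$)
$1269 + p{\left(16 \right)} 43 = 1269 + \left(-8 + \frac{\sqrt{3 + 16^{2}}}{2}\right) 43 = 1269 + \left(-8 + \frac{\sqrt{3 + 256}}{2}\right) 43 = 1269 + \left(-8 + \frac{\sqrt{259}}{2}\right) 43 = 1269 - \left(344 - \frac{43 \sqrt{259}}{2}\right) = 925 + \frac{43 \sqrt{259}}{2}$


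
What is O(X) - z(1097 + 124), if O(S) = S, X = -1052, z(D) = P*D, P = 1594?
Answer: -1947326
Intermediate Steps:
z(D) = 1594*D
O(X) - z(1097 + 124) = -1052 - 1594*(1097 + 124) = -1052 - 1594*1221 = -1052 - 1*1946274 = -1052 - 1946274 = -1947326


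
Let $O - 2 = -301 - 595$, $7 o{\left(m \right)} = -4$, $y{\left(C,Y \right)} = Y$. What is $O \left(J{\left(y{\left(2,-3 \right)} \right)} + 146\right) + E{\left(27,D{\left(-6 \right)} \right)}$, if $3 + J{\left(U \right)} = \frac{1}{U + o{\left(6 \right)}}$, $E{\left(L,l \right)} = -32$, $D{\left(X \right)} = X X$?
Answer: $- \frac{3190592}{25} \approx -1.2762 \cdot 10^{5}$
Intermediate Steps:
$o{\left(m \right)} = - \frac{4}{7}$ ($o{\left(m \right)} = \frac{1}{7} \left(-4\right) = - \frac{4}{7}$)
$D{\left(X \right)} = X^{2}$
$O = -894$ ($O = 2 - 896 = -894$)
$J{\left(U \right)} = -3 + \frac{1}{- \frac{4}{7} + U}$ ($J{\left(U \right)} = -3 + \frac{1}{U - \frac{4}{7}} = -3 + \frac{1}{- \frac{4}{7} + U}$)
$O \left(J{\left(y{\left(2,-3 \right)} \right)} + 146\right) + E{\left(27,D{\left(-6 \right)} \right)} = - 894 \left(\frac{19 - -63}{-4 + 7 \left(-3\right)} + 146\right) - 32 = - 894 \left(\frac{19 + 63}{-4 - 21} + 146\right) - 32 = - 894 \left(\frac{1}{-25} \cdot 82 + 146\right) - 32 = - 894 \left(\left(- \frac{1}{25}\right) 82 + 146\right) - 32 = - 894 \left(- \frac{82}{25} + 146\right) - 32 = \left(-894\right) \frac{3568}{25} - 32 = - \frac{3189792}{25} - 32 = - \frac{3190592}{25}$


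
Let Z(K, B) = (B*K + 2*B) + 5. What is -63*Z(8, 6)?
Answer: -4095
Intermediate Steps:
Z(K, B) = 5 + 2*B + B*K (Z(K, B) = (2*B + B*K) + 5 = 5 + 2*B + B*K)
-63*Z(8, 6) = -63*(5 + 2*6 + 6*8) = -63*(5 + 12 + 48) = -63*65 = -4095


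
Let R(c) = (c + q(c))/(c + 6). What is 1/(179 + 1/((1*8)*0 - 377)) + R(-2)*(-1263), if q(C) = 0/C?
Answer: 21307630/33741 ≈ 631.51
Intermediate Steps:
q(C) = 0
R(c) = c/(6 + c) (R(c) = (c + 0)/(c + 6) = c/(6 + c))
1/(179 + 1/((1*8)*0 - 377)) + R(-2)*(-1263) = 1/(179 + 1/((1*8)*0 - 377)) - 2/(6 - 2)*(-1263) = 1/(179 + 1/(8*0 - 377)) - 2/4*(-1263) = 1/(179 + 1/(0 - 377)) - 2*1/4*(-1263) = 1/(179 + 1/(-377)) - 1/2*(-1263) = 1/(179 - 1/377) + 1263/2 = 1/(67482/377) + 1263/2 = 377/67482 + 1263/2 = 21307630/33741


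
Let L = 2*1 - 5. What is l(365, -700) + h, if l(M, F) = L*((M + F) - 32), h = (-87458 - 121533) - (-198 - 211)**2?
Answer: -375171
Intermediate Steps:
L = -3 (L = 2 - 5 = -3)
h = -376272 (h = -208991 - 1*(-409)**2 = -208991 - 1*167281 = -208991 - 167281 = -376272)
l(M, F) = 96 - 3*F - 3*M (l(M, F) = -3*((M + F) - 32) = -3*((F + M) - 32) = -3*(-32 + F + M) = 96 - 3*F - 3*M)
l(365, -700) + h = (96 - 3*(-700) - 3*365) - 376272 = (96 + 2100 - 1095) - 376272 = 1101 - 376272 = -375171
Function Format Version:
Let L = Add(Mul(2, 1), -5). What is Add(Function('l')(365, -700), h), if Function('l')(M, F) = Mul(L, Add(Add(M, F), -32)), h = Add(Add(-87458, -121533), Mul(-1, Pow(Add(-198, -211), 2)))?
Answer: -375171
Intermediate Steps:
L = -3 (L = Add(2, -5) = -3)
h = -376272 (h = Add(-208991, Mul(-1, Pow(-409, 2))) = Add(-208991, Mul(-1, 167281)) = Add(-208991, -167281) = -376272)
Function('l')(M, F) = Add(96, Mul(-3, F), Mul(-3, M)) (Function('l')(M, F) = Mul(-3, Add(Add(M, F), -32)) = Mul(-3, Add(Add(F, M), -32)) = Mul(-3, Add(-32, F, M)) = Add(96, Mul(-3, F), Mul(-3, M)))
Add(Function('l')(365, -700), h) = Add(Add(96, Mul(-3, -700), Mul(-3, 365)), -376272) = Add(Add(96, 2100, -1095), -376272) = Add(1101, -376272) = -375171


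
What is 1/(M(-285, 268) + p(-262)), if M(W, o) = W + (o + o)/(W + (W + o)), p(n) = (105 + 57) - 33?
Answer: -151/23824 ≈ -0.0063381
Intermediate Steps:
p(n) = 129 (p(n) = 162 - 33 = 129)
M(W, o) = W + 2*o/(o + 2*W) (M(W, o) = W + (2*o)/(o + 2*W) = W + 2*o/(o + 2*W))
1/(M(-285, 268) + p(-262)) = 1/((2*268 + 2*(-285)² - 285*268)/(268 + 2*(-285)) + 129) = 1/((536 + 2*81225 - 76380)/(268 - 570) + 129) = 1/((536 + 162450 - 76380)/(-302) + 129) = 1/(-1/302*86606 + 129) = 1/(-43303/151 + 129) = 1/(-23824/151) = -151/23824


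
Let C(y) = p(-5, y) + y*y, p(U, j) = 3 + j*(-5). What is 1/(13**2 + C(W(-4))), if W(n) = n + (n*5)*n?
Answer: 1/5568 ≈ 0.00017960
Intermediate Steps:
W(n) = n + 5*n**2 (W(n) = n + (5*n)*n = n + 5*n**2)
p(U, j) = 3 - 5*j
C(y) = 3 + y**2 - 5*y (C(y) = (3 - 5*y) + y*y = (3 - 5*y) + y**2 = 3 + y**2 - 5*y)
1/(13**2 + C(W(-4))) = 1/(13**2 + (3 + (-4*(1 + 5*(-4)))**2 - (-20)*(1 + 5*(-4)))) = 1/(169 + (3 + (-4*(1 - 20))**2 - (-20)*(1 - 20))) = 1/(169 + (3 + (-4*(-19))**2 - (-20)*(-19))) = 1/(169 + (3 + 76**2 - 5*76)) = 1/(169 + (3 + 5776 - 380)) = 1/(169 + 5399) = 1/5568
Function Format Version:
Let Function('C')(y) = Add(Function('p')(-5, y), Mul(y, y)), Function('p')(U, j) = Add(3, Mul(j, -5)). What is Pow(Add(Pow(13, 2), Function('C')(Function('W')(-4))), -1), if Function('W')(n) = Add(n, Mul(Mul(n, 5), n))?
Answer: Rational(1, 5568) ≈ 0.00017960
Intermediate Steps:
Function('W')(n) = Add(n, Mul(5, Pow(n, 2))) (Function('W')(n) = Add(n, Mul(Mul(5, n), n)) = Add(n, Mul(5, Pow(n, 2))))
Function('p')(U, j) = Add(3, Mul(-5, j))
Function('C')(y) = Add(3, Pow(y, 2), Mul(-5, y)) (Function('C')(y) = Add(Add(3, Mul(-5, y)), Mul(y, y)) = Add(Add(3, Mul(-5, y)), Pow(y, 2)) = Add(3, Pow(y, 2), Mul(-5, y)))
Pow(Add(Pow(13, 2), Function('C')(Function('W')(-4))), -1) = Pow(Add(Pow(13, 2), Add(3, Pow(Mul(-4, Add(1, Mul(5, -4))), 2), Mul(-5, Mul(-4, Add(1, Mul(5, -4)))))), -1) = Pow(Add(169, Add(3, Pow(Mul(-4, Add(1, -20)), 2), Mul(-5, Mul(-4, Add(1, -20))))), -1) = Pow(Add(169, Add(3, Pow(Mul(-4, -19), 2), Mul(-5, Mul(-4, -19)))), -1) = Pow(Add(169, Add(3, Pow(76, 2), Mul(-5, 76))), -1) = Pow(Add(169, Add(3, 5776, -380)), -1) = Pow(Add(169, 5399), -1) = Pow(5568, -1) = Rational(1, 5568)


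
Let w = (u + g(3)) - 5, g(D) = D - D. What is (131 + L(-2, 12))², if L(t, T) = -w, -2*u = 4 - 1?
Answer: 75625/4 ≈ 18906.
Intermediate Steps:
u = -3/2 (u = -(4 - 1)/2 = -½*3 = -3/2 ≈ -1.5000)
g(D) = 0
w = -13/2 (w = (-3/2 + 0) - 5 = -3/2 - 5 = -13/2 ≈ -6.5000)
L(t, T) = 13/2 (L(t, T) = -1*(-13/2) = 13/2)
(131 + L(-2, 12))² = (131 + 13/2)² = (275/2)² = 75625/4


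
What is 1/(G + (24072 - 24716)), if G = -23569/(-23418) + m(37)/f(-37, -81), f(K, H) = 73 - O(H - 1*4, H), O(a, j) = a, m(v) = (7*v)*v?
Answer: -925011/538672435 ≈ -0.0017172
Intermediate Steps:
m(v) = 7*v²
f(K, H) = 77 - H (f(K, H) = 73 - (H - 1*4) = 73 - (H - 4) = 73 - (-4 + H) = 73 + (4 - H) = 77 - H)
G = 57034649/925011 (G = -23569/(-23418) + (7*37²)/(77 - 1*(-81)) = -23569*(-1/23418) + (7*1369)/(77 + 81) = 23569/23418 + 9583/158 = 57034649/925011 ≈ 61.658)
1/(G + (24072 - 24716)) = 1/(57034649/925011 + (24072 - 24716)) = 1/(57034649/925011 - 644) = 1/(-538672435/925011) = -925011/538672435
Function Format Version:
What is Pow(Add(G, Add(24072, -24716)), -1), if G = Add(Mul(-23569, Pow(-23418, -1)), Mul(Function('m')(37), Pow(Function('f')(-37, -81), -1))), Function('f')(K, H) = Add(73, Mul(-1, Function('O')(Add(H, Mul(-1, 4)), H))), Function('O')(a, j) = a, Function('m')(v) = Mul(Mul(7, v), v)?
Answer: Rational(-925011, 538672435) ≈ -0.0017172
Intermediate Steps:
Function('m')(v) = Mul(7, Pow(v, 2))
Function('f')(K, H) = Add(77, Mul(-1, H)) (Function('f')(K, H) = Add(73, Mul(-1, Add(H, Mul(-1, 4)))) = Add(73, Mul(-1, Add(H, -4))) = Add(73, Mul(-1, Add(-4, H))) = Add(73, Add(4, Mul(-1, H))) = Add(77, Mul(-1, H)))
G = Rational(57034649, 925011) (G = Add(Mul(-23569, Pow(-23418, -1)), Mul(Mul(7, Pow(37, 2)), Pow(Add(77, Mul(-1, -81)), -1))) = Add(Mul(-23569, Rational(-1, 23418)), Mul(Mul(7, 1369), Pow(Add(77, 81), -1))) = Add(Rational(23569, 23418), Mul(9583, Pow(158, -1))) = Add(Rational(23569, 23418), Mul(9583, Rational(1, 158))) = Add(Rational(23569, 23418), Rational(9583, 158)) = Rational(57034649, 925011) ≈ 61.658)
Pow(Add(G, Add(24072, -24716)), -1) = Pow(Add(Rational(57034649, 925011), Add(24072, -24716)), -1) = Pow(Add(Rational(57034649, 925011), -644), -1) = Pow(Rational(-538672435, 925011), -1) = Rational(-925011, 538672435)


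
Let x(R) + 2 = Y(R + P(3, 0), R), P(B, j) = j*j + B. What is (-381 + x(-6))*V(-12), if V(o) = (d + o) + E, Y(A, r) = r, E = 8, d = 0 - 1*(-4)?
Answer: 0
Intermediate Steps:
d = 4 (d = 0 + 4 = 4)
P(B, j) = B + j**2 (P(B, j) = j**2 + B = B + j**2)
x(R) = -2 + R
V(o) = 12 + o (V(o) = (4 + o) + 8 = 12 + o)
(-381 + x(-6))*V(-12) = (-381 + (-2 - 6))*(12 - 12) = (-381 - 8)*0 = -389*0 = 0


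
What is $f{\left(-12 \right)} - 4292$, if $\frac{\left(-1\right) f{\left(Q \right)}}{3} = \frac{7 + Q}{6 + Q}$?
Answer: $- \frac{8589}{2} \approx -4294.5$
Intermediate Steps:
$f{\left(Q \right)} = - \frac{3 \left(7 + Q\right)}{6 + Q}$ ($f{\left(Q \right)} = - 3 \frac{7 + Q}{6 + Q} = - \frac{3 \left(7 + Q\right)}{6 + Q}$)
$f{\left(-12 \right)} - 4292 = \frac{3 \left(-7 - -12\right)}{6 - 12} - 4292 = \frac{3 \left(-7 + 12\right)}{-6} - 4292 = 3 \left(- \frac{1}{6}\right) 5 - 4292 = - \frac{5}{2} - 4292 = - \frac{8589}{2}$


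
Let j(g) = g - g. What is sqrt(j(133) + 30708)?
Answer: 6*sqrt(853) ≈ 175.24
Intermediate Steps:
j(g) = 0
sqrt(j(133) + 30708) = sqrt(0 + 30708) = sqrt(30708) = 6*sqrt(853)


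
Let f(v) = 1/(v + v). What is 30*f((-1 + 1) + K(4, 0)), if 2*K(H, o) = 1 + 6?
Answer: 30/7 ≈ 4.2857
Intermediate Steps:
K(H, o) = 7/2 (K(H, o) = (1 + 6)/2 = (½)*7 = 7/2)
f(v) = 1/(2*v)
30*f((-1 + 1) + K(4, 0)) = 30*(1/(2*((-1 + 1) + 7/2))) = 30*(1/(2*(0 + 7/2))) = 30*(1/(2*(7/2))) = 30*((½)*(2/7)) = 30*(⅐) = 30/7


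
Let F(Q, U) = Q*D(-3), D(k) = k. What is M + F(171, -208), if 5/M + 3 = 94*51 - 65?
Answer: -2424433/4726 ≈ -513.00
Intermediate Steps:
M = 5/4726 (M = 5/(-3 + (94*51 - 65)) = 5/(-3 + (4794 - 65)) = 5/(-3 + 4729) = 5/4726 ≈ 0.0010580)
F(Q, U) = -3*Q (F(Q, U) = Q*(-3) = -3*Q)
M + F(171, -208) = 5/4726 - 3*171 = 5/4726 - 513 = -2424433/4726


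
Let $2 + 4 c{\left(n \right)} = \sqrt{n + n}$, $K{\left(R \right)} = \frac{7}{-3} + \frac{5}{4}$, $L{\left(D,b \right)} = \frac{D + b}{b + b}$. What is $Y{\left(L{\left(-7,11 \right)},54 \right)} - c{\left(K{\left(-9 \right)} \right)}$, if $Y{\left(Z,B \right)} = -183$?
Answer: $- \frac{365}{2} - \frac{i \sqrt{78}}{24} \approx -182.5 - 0.36799 i$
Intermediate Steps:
$L{\left(D,b \right)} = \frac{D + b}{2 b}$
$K{\left(R \right)} = - \frac{13}{12}$ ($K{\left(R \right)} = 7 \left(- \frac{1}{3}\right) + 5 \cdot \frac{1}{4} = - \frac{7}{3} + \frac{5}{4} = - \frac{13}{12}$)
$c{\left(n \right)} = - \frac{1}{2} + \frac{\sqrt{2} \sqrt{n}}{4}$ ($c{\left(n \right)} = - \frac{1}{2} + \frac{\sqrt{n + n}}{4} = - \frac{1}{2} + \frac{\sqrt{2 n}}{4} = - \frac{1}{2} + \frac{\sqrt{2} \sqrt{n}}{4}$)
$Y{\left(L{\left(-7,11 \right)},54 \right)} - c{\left(K{\left(-9 \right)} \right)} = -183 - \left(- \frac{1}{2} + \frac{\sqrt{2} \sqrt{- \frac{13}{12}}}{4}\right) = -183 - \left(- \frac{1}{2} + \frac{\sqrt{2} \frac{i \sqrt{39}}{6}}{4}\right) = -183 - \left(- \frac{1}{2} + \frac{i \sqrt{78}}{24}\right) = -183 + \left(\frac{1}{2} - \frac{i \sqrt{78}}{24}\right) = - \frac{365}{2} - \frac{i \sqrt{78}}{24}$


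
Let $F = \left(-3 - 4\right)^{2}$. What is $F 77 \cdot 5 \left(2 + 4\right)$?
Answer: $113190$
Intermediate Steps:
$F = 49$ ($F = \left(-7\right)^{2} = 49$)
$F 77 \cdot 5 \left(2 + 4\right) = 49 \cdot 77 \cdot 5 \left(2 + 4\right) = 3773 \cdot 5 \cdot 6 = 3773 \cdot 30 = 113190$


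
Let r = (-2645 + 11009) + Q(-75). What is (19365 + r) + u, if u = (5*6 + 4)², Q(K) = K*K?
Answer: 34510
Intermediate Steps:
Q(K) = K²
u = 1156 (u = (30 + 4)² = 34² = 1156)
r = 13989 (r = (-2645 + 11009) + (-75)² = 8364 + 5625 = 13989)
(19365 + r) + u = (19365 + 13989) + 1156 = 33354 + 1156 = 34510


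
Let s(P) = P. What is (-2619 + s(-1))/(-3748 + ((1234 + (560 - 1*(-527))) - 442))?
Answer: 2620/1869 ≈ 1.4018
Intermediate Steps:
(-2619 + s(-1))/(-3748 + ((1234 + (560 - 1*(-527))) - 442)) = (-2619 - 1)/(-3748 + ((1234 + (560 - 1*(-527))) - 442)) = -2620/(-3748 + ((1234 + (560 + 527)) - 442)) = -2620/(-3748 + ((1234 + 1087) - 442)) = -2620/(-3748 + (2321 - 442)) = -2620/(-3748 + 1879) = -2620/(-1869) = -2620*(-1/1869) = 2620/1869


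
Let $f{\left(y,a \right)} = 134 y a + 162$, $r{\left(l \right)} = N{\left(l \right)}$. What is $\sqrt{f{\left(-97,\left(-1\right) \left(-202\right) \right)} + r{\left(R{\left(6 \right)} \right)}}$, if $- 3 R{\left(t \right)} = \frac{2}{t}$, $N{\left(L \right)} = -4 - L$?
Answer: $\frac{i \sqrt{23628941}}{3} \approx 1620.3 i$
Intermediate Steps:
$R{\left(t \right)} = - \frac{2}{3 t}$ ($R{\left(t \right)} = - \frac{2 \frac{1}{t}}{3} = - \frac{2}{3 t}$)
$r{\left(l \right)} = -4 - l$
$f{\left(y,a \right)} = 162 + 134 a y$ ($f{\left(y,a \right)} = 134 a y + 162 = 162 + 134 a y$)
$\sqrt{f{\left(-97,\left(-1\right) \left(-202\right) \right)} + r{\left(R{\left(6 \right)} \right)}} = \sqrt{\left(162 + 134 \left(\left(-1\right) \left(-202\right)\right) \left(-97\right)\right) - \left(4 - \frac{2}{3 \cdot 6}\right)} = \sqrt{\left(162 + 134 \cdot 202 \left(-97\right)\right) - \left(4 - \frac{1}{9}\right)} = \sqrt{\left(162 - 2625596\right) - \frac{35}{9}} = \sqrt{-2625434 + \left(-4 + \frac{1}{9}\right)} = \sqrt{-2625434 - \frac{35}{9}} = \sqrt{- \frac{23628941}{9}} = \frac{i \sqrt{23628941}}{3}$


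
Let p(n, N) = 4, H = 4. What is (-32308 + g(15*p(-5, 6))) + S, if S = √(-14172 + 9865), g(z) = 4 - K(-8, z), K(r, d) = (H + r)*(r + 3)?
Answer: -32324 + I*√4307 ≈ -32324.0 + 65.628*I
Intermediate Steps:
K(r, d) = (3 + r)*(4 + r) (K(r, d) = (4 + r)*(r + 3) = (4 + r)*(3 + r) = (3 + r)*(4 + r))
g(z) = -16 (g(z) = 4 - (12 + (-8)² + 7*(-8)) = 4 - (12 + 64 - 56) = 4 - 1*20 = 4 - 20 = -16)
S = I*√4307 (S = √(-4307) = I*√4307 ≈ 65.628*I)
(-32308 + g(15*p(-5, 6))) + S = (-32308 - 16) + I*√4307 = -32324 + I*√4307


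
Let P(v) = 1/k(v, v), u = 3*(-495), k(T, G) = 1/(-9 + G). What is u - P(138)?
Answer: -1614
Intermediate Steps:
u = -1485
P(v) = -9 + v (P(v) = 1/(1/(-9 + v)) = -9 + v)
u - P(138) = -1485 - (-9 + 138) = -1485 - 1*129 = -1485 - 129 = -1614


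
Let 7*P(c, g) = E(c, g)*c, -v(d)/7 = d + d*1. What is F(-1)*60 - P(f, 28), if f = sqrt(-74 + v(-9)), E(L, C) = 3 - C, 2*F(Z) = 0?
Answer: 50*sqrt(13)/7 ≈ 25.754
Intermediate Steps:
F(Z) = 0 (F(Z) = (1/2)*0 = 0)
v(d) = -14*d (v(d) = -7*(d + d*1) = -7*(d + d) = -14*d)
f = 2*sqrt(13) (f = sqrt(-74 - 14*(-9)) = sqrt(-74 + 126) = sqrt(52) = 2*sqrt(13) ≈ 7.2111)
P(c, g) = c*(3 - g)/7 (P(c, g) = ((3 - g)*c)/7 = (c*(3 - g))/7 = c*(3 - g)/7)
F(-1)*60 - P(f, 28) = 0*60 - 2*sqrt(13)*(3 - 1*28)/7 = 0 - 2*sqrt(13)*(3 - 28)/7 = 0 - 2*sqrt(13)*(-25)/7 = 0 - (-50)*sqrt(13)/7 = 0 + 50*sqrt(13)/7 = 50*sqrt(13)/7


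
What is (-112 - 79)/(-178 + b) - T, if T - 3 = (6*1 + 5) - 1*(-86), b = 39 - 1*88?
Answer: -22509/227 ≈ -99.159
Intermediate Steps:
b = -49 (b = 39 - 88 = -49)
T = 100 (T = 3 + ((6*1 + 5) - 1*(-86)) = 3 + ((6 + 5) + 86) = 3 + (11 + 86) = 3 + 97 = 100)
(-112 - 79)/(-178 + b) - T = (-112 - 79)/(-178 - 49) - 1*100 = -191/(-227) - 100 = -191*(-1/227) - 100 = 191/227 - 100 = -22509/227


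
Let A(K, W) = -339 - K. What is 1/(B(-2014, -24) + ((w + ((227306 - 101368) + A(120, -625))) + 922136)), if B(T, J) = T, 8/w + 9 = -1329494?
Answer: 1329503/1390129666295 ≈ 9.5639e-7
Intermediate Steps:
w = -8/1329503 (w = 8/(-9 - 1329494) = 8/(-1329503) = 8*(-1/1329503) = -8/1329503 ≈ -6.0173e-6)
1/(B(-2014, -24) + ((w + ((227306 - 101368) + A(120, -625))) + 922136)) = 1/(-2014 + ((-8/1329503 + ((227306 - 101368) + (-339 - 1*120))) + 922136)) = 1/(-2014 + ((-8/1329503 + (125938 + (-339 - 120))) + 922136)) = 1/(-2014 + ((-8/1329503 + (125938 - 459)) + 922136)) = 1/(-2014 + ((-8/1329503 + 125479) + 922136)) = 1/(-2014 + (166824706929/1329503 + 922136)) = 1/(-2014 + 1392807285337/1329503) = 1/(1390129666295/1329503) = 1329503/1390129666295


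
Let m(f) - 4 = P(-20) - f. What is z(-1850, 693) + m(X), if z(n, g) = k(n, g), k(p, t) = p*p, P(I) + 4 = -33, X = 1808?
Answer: 3420659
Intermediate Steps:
P(I) = -37 (P(I) = -4 - 33 = -37)
m(f) = -33 - f (m(f) = 4 + (-37 - f) = -33 - f)
k(p, t) = p**2
z(n, g) = n**2
z(-1850, 693) + m(X) = (-1850)**2 + (-33 - 1*1808) = 3422500 + (-33 - 1808) = 3422500 - 1841 = 3420659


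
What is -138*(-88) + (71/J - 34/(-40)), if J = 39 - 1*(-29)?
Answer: 1032401/85 ≈ 12146.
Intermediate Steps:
J = 68 (J = 39 + 29 = 68)
-138*(-88) + (71/J - 34/(-40)) = -138*(-88) + (71/68 - 34/(-40)) = 12144 + (71*(1/68) - 34*(-1/40)) = 12144 + (71/68 + 17/20) = 12144 + 161/85 = 1032401/85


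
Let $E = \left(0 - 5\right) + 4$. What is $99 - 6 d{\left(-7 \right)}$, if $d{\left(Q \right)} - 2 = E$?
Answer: $93$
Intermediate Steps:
$E = -1$ ($E = -5 + 4 = -1$)
$d{\left(Q \right)} = 1$ ($d{\left(Q \right)} = 2 - 1 = 1$)
$99 - 6 d{\left(-7 \right)} = 99 - 6 = 93$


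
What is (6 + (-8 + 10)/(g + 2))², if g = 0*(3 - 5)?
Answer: 49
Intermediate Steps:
g = 0 (g = 0*(-2) = 0)
(6 + (-8 + 10)/(g + 2))² = (6 + (-8 + 10)/(0 + 2))² = (6 + 2/2)² = (6 + 2*(½))² = (6 + 1)² = 7² = 49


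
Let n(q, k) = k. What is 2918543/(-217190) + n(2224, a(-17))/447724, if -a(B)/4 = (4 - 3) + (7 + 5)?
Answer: -326678260003/24310293890 ≈ -13.438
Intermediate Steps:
a(B) = -52 (a(B) = -4*((4 - 3) + (7 + 5)) = -4*(1 + 12) = -4*13 = -52)
2918543/(-217190) + n(2224, a(-17))/447724 = 2918543/(-217190) - 52/447724 = 2918543*(-1/217190) - 52*1/447724 = -2918543/217190 - 13/111931 = -326678260003/24310293890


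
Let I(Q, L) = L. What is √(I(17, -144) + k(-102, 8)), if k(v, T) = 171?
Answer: 3*√3 ≈ 5.1962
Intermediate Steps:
√(I(17, -144) + k(-102, 8)) = √(-144 + 171) = √27 = 3*√3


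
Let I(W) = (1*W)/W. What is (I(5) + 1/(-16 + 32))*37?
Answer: 629/16 ≈ 39.313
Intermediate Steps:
I(W) = 1 (I(W) = W/W = 1)
(I(5) + 1/(-16 + 32))*37 = (1 + 1/(-16 + 32))*37 = (1 + 1/16)*37 = (17/16)*37 = 629/16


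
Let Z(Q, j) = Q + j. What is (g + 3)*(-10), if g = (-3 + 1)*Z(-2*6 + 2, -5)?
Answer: -330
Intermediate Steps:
g = 30 (g = (-3 + 1)*((-2*6 + 2) - 5) = -2*((-12 + 2) - 5) = -2*(-10 - 5) = -2*(-15) = 30)
(g + 3)*(-10) = (30 + 3)*(-10) = 33*(-10) = -330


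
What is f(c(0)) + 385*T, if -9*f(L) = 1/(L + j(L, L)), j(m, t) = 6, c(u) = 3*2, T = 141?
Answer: 5862779/108 ≈ 54285.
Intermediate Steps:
c(u) = 6
f(L) = -1/(9*(6 + L)) (f(L) = -1/(9*(L + 6)) = -1/(9*(6 + L)))
f(c(0)) + 385*T = -1/(54 + 9*6) + 385*141 = -1/(54 + 54) + 54285 = -1/108 + 54285 = 5862779/108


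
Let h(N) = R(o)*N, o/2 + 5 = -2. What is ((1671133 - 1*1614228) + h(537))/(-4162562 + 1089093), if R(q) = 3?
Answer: -58516/3073469 ≈ -0.019039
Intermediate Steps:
o = -14 (o = -10 + 2*(-2) = -10 - 4 = -14)
h(N) = 3*N
((1671133 - 1*1614228) + h(537))/(-4162562 + 1089093) = ((1671133 - 1*1614228) + 3*537)/(-4162562 + 1089093) = ((1671133 - 1614228) + 1611)/(-3073469) = (56905 + 1611)*(-1/3073469) = 58516*(-1/3073469) = -58516/3073469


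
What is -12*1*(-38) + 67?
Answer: 523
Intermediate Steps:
-12*1*(-38) + 67 = -12*(-38) + 67 = 456 + 67 = 523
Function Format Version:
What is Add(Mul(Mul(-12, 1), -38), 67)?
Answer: 523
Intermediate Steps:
Add(Mul(Mul(-12, 1), -38), 67) = Add(Mul(-12, -38), 67) = Add(456, 67) = 523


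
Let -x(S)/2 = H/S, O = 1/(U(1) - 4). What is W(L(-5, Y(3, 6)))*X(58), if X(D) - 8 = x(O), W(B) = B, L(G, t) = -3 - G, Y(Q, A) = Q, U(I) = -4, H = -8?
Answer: -240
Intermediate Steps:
O = -⅛ (O = 1/(-4 - 4) = 1/(-8) = -⅛ ≈ -0.12500)
x(S) = 16/S (x(S) = -(-16)/S = 16/S)
X(D) = -120 (X(D) = 8 + 16/(-⅛) = 8 + 16*(-8) = 8 - 128 = -120)
W(L(-5, Y(3, 6)))*X(58) = (-3 - 1*(-5))*(-120) = (-3 + 5)*(-120) = 2*(-120) = -240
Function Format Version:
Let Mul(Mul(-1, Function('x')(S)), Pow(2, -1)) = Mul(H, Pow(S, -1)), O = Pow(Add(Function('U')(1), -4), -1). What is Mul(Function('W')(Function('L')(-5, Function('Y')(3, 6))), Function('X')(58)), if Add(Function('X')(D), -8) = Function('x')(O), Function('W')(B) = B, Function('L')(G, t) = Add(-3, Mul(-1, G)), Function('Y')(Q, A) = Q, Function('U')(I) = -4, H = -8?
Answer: -240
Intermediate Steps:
O = Rational(-1, 8) (O = Pow(Add(-4, -4), -1) = Pow(-8, -1) = Rational(-1, 8) ≈ -0.12500)
Function('x')(S) = Mul(16, Pow(S, -1)) (Function('x')(S) = Mul(-2, Mul(-8, Pow(S, -1))) = Mul(16, Pow(S, -1)))
Function('X')(D) = -120 (Function('X')(D) = Add(8, Mul(16, Pow(Rational(-1, 8), -1))) = Add(8, Mul(16, -8)) = Add(8, -128) = -120)
Mul(Function('W')(Function('L')(-5, Function('Y')(3, 6))), Function('X')(58)) = Mul(Add(-3, Mul(-1, -5)), -120) = Mul(Add(-3, 5), -120) = Mul(2, -120) = -240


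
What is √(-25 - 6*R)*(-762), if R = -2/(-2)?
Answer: -762*I*√31 ≈ -4242.6*I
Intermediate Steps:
R = 1 (R = -2*(-½) = 1)
√(-25 - 6*R)*(-762) = √(-25 - 6*1)*(-762) = √(-25 - 6)*(-762) = √(-31)*(-762) = (I*√31)*(-762) = -762*I*√31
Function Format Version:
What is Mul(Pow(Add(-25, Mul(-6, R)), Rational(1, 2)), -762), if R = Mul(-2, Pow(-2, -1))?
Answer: Mul(-762, I, Pow(31, Rational(1, 2))) ≈ Mul(-4242.6, I)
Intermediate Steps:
R = 1 (R = Mul(-2, Rational(-1, 2)) = 1)
Mul(Pow(Add(-25, Mul(-6, R)), Rational(1, 2)), -762) = Mul(Pow(Add(-25, Mul(-6, 1)), Rational(1, 2)), -762) = Mul(Pow(Add(-25, -6), Rational(1, 2)), -762) = Mul(Pow(-31, Rational(1, 2)), -762) = Mul(Mul(I, Pow(31, Rational(1, 2))), -762) = Mul(-762, I, Pow(31, Rational(1, 2)))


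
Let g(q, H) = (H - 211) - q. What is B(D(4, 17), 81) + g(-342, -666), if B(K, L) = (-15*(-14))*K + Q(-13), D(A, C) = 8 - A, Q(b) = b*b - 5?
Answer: 469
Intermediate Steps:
Q(b) = -5 + b**2 (Q(b) = b**2 - 5 = -5 + b**2)
g(q, H) = -211 + H - q (g(q, H) = (-211 + H) - q = -211 + H - q)
B(K, L) = 164 + 210*K (B(K, L) = (-15*(-14))*K + (-5 + (-13)**2) = 210*K + (-5 + 169) = 210*K + 164 = 164 + 210*K)
B(D(4, 17), 81) + g(-342, -666) = (164 + 210*(8 - 1*4)) + (-211 - 666 - 1*(-342)) = (164 + 210*(8 - 4)) + (-211 - 666 + 342) = (164 + 210*4) - 535 = (164 + 840) - 535 = 1004 - 535 = 469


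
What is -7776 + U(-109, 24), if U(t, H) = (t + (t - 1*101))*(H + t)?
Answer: 19339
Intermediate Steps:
U(t, H) = (-101 + 2*t)*(H + t) (U(t, H) = (t + (t - 101))*(H + t) = (t + (-101 + t))*(H + t) = (-101 + 2*t)*(H + t))
-7776 + U(-109, 24) = -7776 + (-101*24 - 101*(-109) + 2*(-109)² + 2*24*(-109)) = -7776 + (-2424 + 11009 + 2*11881 - 5232) = -7776 + (-2424 + 11009 + 23762 - 5232) = -7776 + 27115 = 19339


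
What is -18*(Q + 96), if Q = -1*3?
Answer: -1674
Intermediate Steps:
Q = -3
-18*(Q + 96) = -18*(-3 + 96) = -18*93 = -1674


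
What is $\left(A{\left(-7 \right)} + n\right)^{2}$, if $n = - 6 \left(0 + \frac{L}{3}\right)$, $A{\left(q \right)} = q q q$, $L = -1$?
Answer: $116281$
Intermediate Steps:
$A{\left(q \right)} = q^{3}$ ($A{\left(q \right)} = q^{2} q = q^{3}$)
$n = 2$ ($n = - 6 \left(0 - \frac{1}{3}\right) = \left(-6\right) \left(- \frac{1}{3}\right) = 2$)
$\left(A{\left(-7 \right)} + n\right)^{2} = \left(\left(-7\right)^{3} + 2\right)^{2} = \left(-343 + 2\right)^{2} = \left(-341\right)^{2} = 116281$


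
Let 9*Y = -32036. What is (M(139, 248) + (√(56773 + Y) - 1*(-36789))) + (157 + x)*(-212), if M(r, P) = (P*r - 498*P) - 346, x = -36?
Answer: -78241 + √478921/3 ≈ -78010.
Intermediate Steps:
Y = -32036/9 (Y = (⅑)*(-32036) = -32036/9 ≈ -3559.6)
M(r, P) = -346 - 498*P + P*r (M(r, P) = (-498*P + P*r) - 346 = -346 - 498*P + P*r)
(M(139, 248) + (√(56773 + Y) - 1*(-36789))) + (157 + x)*(-212) = ((-346 - 498*248 + 248*139) + (√(56773 - 32036/9) - 1*(-36789))) + (157 - 36)*(-212) = ((-346 - 123504 + 34472) + (√(478921/9) + 36789)) + 121*(-212) = (-89378 + (√478921/3 + 36789)) - 25652 = (-89378 + (36789 + √478921/3)) - 25652 = (-52589 + √478921/3) - 25652 = -78241 + √478921/3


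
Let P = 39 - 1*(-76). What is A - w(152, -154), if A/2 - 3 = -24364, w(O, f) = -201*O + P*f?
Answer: -460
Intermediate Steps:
P = 115 (P = 39 + 76 = 115)
w(O, f) = -201*O + 115*f
A = -48722 (A = 6 + 2*(-24364) = 6 - 48728 = -48722)
A - w(152, -154) = -48722 - (-201*152 + 115*(-154)) = -48722 - (-30552 - 17710) = -48722 - 1*(-48262) = -48722 + 48262 = -460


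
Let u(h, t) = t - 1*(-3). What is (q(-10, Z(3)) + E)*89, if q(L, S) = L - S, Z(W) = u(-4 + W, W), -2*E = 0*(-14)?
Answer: -1424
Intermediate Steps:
E = 0 (E = -0*(-14) = -1/2*0 = 0)
u(h, t) = 3 + t (u(h, t) = t + 3 = 3 + t)
Z(W) = 3 + W
(q(-10, Z(3)) + E)*89 = ((-10 - (3 + 3)) + 0)*89 = ((-10 - 1*6) + 0)*89 = ((-10 - 6) + 0)*89 = (-16 + 0)*89 = -16*89 = -1424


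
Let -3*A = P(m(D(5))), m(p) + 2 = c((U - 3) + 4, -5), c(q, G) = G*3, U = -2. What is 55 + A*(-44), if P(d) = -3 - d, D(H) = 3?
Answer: 781/3 ≈ 260.33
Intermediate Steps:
c(q, G) = 3*G
m(p) = -17 (m(p) = -2 + 3*(-5) = -2 - 15 = -17)
A = -14/3 (A = -(-3 - 1*(-17))/3 = -(-3 + 17)/3 = -1/3*14 = -14/3 ≈ -4.6667)
55 + A*(-44) = 55 - 14/3*(-44) = 55 + 616/3 = 781/3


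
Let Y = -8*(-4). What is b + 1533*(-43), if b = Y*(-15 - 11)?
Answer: -66751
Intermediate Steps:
Y = 32
b = -832 (b = 32*(-15 - 11) = 32*(-26) = -832)
b + 1533*(-43) = -832 + 1533*(-43) = -832 - 65919 = -66751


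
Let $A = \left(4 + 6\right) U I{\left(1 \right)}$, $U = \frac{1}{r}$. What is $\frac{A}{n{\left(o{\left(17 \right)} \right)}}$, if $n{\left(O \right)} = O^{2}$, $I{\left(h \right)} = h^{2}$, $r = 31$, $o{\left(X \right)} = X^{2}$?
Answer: $\frac{10}{2589151} \approx 3.8623 \cdot 10^{-6}$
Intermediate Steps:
$U = \frac{1}{31} \approx 0.032258$
$A = \frac{10}{31}$ ($A = \left(4 + 6\right) \frac{1}{31} \cdot 1^{2} = 10 \cdot \frac{1}{31} \cdot 1 = \frac{10}{31} \cdot 1 = \frac{10}{31} \approx 0.32258$)
$\frac{A}{n{\left(o{\left(17 \right)} \right)}} = \frac{10}{31 \left(17^{2}\right)^{2}} = \frac{10}{31 \cdot 289^{2}} = \frac{10}{31 \cdot 83521} = \frac{10}{31} \cdot \frac{1}{83521} = \frac{10}{2589151}$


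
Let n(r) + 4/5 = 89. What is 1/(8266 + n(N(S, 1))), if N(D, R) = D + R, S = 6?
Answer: 5/41771 ≈ 0.00011970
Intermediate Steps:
n(r) = 441/5 (n(r) = -4/5 + 89 = 441/5)
1/(8266 + n(N(S, 1))) = 1/(8266 + 441/5) = 1/(41771/5) = 5/41771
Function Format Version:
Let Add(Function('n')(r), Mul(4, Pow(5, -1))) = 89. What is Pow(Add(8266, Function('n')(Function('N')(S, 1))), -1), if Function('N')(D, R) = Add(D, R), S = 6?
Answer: Rational(5, 41771) ≈ 0.00011970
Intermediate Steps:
Function('n')(r) = Rational(441, 5) (Function('n')(r) = Add(Rational(-4, 5), 89) = Rational(441, 5))
Pow(Add(8266, Function('n')(Function('N')(S, 1))), -1) = Pow(Add(8266, Rational(441, 5)), -1) = Pow(Rational(41771, 5), -1) = Rational(5, 41771)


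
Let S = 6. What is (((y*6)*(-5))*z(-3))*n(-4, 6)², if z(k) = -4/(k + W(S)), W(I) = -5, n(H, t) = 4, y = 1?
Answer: -240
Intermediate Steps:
z(k) = -4/(-5 + k) (z(k) = -4/(k - 5) = -4/(-5 + k))
(((y*6)*(-5))*z(-3))*n(-4, 6)² = (((1*6)*(-5))*(-4/(-5 - 3)))*4² = ((6*(-5))*(-4/(-8)))*16 = -(-120)*(-1)/8*16 = -30*½*16 = -15*16 = -240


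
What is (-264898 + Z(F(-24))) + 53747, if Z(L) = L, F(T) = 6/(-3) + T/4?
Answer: -211159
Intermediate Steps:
F(T) = -2 + T/4 (F(T) = 6*(-⅓) + T*(¼) = -2 + T/4)
(-264898 + Z(F(-24))) + 53747 = (-264898 + (-2 + (¼)*(-24))) + 53747 = (-264898 + (-2 - 6)) + 53747 = (-264898 - 8) + 53747 = -264906 + 53747 = -211159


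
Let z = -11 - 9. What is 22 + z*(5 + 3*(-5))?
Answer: 222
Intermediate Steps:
z = -20
22 + z*(5 + 3*(-5)) = 22 - 20*(5 + 3*(-5)) = 22 - 20*(5 - 15) = 22 - 20*(-10) = 22 + 200 = 222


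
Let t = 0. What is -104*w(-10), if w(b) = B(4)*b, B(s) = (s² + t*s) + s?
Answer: 20800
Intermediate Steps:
B(s) = s + s² (B(s) = (s² + 0*s) + s = (s² + 0) + s = s² + s = s + s²)
w(b) = 20*b (w(b) = (4*(1 + 4))*b = (4*5)*b = 20*b)
-104*w(-10) = -2080*(-10) = -104*(-200) = 20800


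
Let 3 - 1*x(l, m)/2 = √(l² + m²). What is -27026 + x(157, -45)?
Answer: -27020 - 2*√26674 ≈ -27347.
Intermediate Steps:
x(l, m) = 6 - 2*√(l² + m²)
-27026 + x(157, -45) = -27026 + (6 - 2*√(157² + (-45)²)) = -27026 + (6 - 2*√(24649 + 2025)) = -27026 + (6 - 2*√26674) = -27020 - 2*√26674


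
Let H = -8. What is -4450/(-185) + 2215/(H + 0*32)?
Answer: -74835/296 ≈ -252.82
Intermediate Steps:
-4450/(-185) + 2215/(H + 0*32) = -4450/(-185) + 2215/(-8 + 0*32) = -4450*(-1/185) + 2215/(-8 + 0) = 890/37 + 2215/(-8) = 890/37 + 2215*(-1/8) = 890/37 - 2215/8 = -74835/296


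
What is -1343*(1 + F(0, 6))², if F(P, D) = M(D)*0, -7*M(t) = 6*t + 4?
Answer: -1343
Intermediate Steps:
M(t) = -4/7 - 6*t/7 (M(t) = -(6*t + 4)/7 = -(4 + 6*t)/7 = -4/7 - 6*t/7)
F(P, D) = 0 (F(P, D) = (-4/7 - 6*D/7)*0 = 0)
-1343*(1 + F(0, 6))² = -1343*(1 + 0)² = -1343*1² = -1343*1 = -1343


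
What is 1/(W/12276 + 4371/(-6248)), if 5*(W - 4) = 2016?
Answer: -8715960/5808433 ≈ -1.5006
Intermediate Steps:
W = 2036/5 (W = 4 + (⅕)*2016 = 4 + 2016/5 = 2036/5 ≈ 407.20)
1/(W/12276 + 4371/(-6248)) = 1/((2036/5)/12276 + 4371/(-6248)) = 1/((2036/5)*(1/12276) + 4371*(-1/6248)) = 1/(509/15345 - 4371/6248) = 1/(-5808433/8715960) = -8715960/5808433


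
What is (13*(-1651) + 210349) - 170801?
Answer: 18085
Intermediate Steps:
(13*(-1651) + 210349) - 170801 = (-21463 + 210349) - 170801 = 188886 - 170801 = 18085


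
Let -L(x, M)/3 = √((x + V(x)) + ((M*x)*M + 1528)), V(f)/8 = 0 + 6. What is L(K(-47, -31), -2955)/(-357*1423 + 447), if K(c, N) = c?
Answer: I*√410403646/169188 ≈ 0.11974*I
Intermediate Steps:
V(f) = 48 (V(f) = 8*(0 + 6) = 8*6 = 48)
L(x, M) = -3*√(1576 + x + x*M²) (L(x, M) = -3*√((x + 48) + ((M*x)*M + 1528)) = -3*√((48 + x) + (x*M² + 1528)) = -3*√((48 + x) + (1528 + x*M²)) = -3*√(1576 + x + x*M²))
L(K(-47, -31), -2955)/(-357*1423 + 447) = (-3*√(1576 - 47 - 47*(-2955)²))/(-357*1423 + 447) = (-3*√(1576 - 47 - 47*8732025))/(-508011 + 447) = -3*√(1576 - 47 - 410405175)/(-507564) = -3*I*√410403646*(-1/507564) = I*√410403646/169188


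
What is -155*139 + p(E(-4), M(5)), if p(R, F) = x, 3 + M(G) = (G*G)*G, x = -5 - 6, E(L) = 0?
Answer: -21556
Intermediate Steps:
x = -11
M(G) = -3 + G³ (M(G) = -3 + (G*G)*G = -3 + G²*G = -3 + G³)
p(R, F) = -11
-155*139 + p(E(-4), M(5)) = -155*139 - 11 = -21545 - 11 = -21556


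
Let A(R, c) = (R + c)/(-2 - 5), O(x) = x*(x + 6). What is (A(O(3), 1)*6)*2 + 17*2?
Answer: -14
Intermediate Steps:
O(x) = x*(6 + x)
A(R, c) = -R/7 - c/7 (A(R, c) = (R + c)/(-7) = -(R + c)/7 = -R/7 - c/7)
(A(O(3), 1)*6)*2 + 17*2 = ((-3*(6 + 3)/7 - ⅐*1)*6)*2 + 17*2 = ((-3*9/7 - ⅐)*6)*2 + 34 = ((-⅐*27 - ⅐)*6)*2 + 34 = ((-27/7 - ⅐)*6)*2 + 34 = -4*6*2 + 34 = -24*2 + 34 = -48 + 34 = -14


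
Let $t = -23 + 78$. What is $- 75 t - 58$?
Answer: $-4183$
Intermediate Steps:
$t = 55$
$- 75 t - 58 = \left(-75\right) 55 - 58 = -4125 - 58 = -4183$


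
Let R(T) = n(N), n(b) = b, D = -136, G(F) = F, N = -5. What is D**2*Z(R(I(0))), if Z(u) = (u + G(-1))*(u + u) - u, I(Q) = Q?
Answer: 1202240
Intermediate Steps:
R(T) = -5
Z(u) = -u + 2*u*(-1 + u) (Z(u) = (u - 1)*(u + u) - u = (-1 + u)*(2*u) - u = 2*u*(-1 + u) - u = -u + 2*u*(-1 + u))
D**2*Z(R(I(0))) = (-136)**2*(-5*(-3 + 2*(-5))) = 18496*(-5*(-3 - 10)) = 18496*(-5*(-13)) = 18496*65 = 1202240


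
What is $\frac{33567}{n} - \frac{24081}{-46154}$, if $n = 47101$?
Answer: $\frac{40052097}{32446262} \approx 1.2344$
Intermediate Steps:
$\frac{33567}{n} - \frac{24081}{-46154} = \frac{33567}{47101} - \frac{24081}{-46154} = 33567 \cdot \frac{1}{47101} - - \frac{24081}{46154} = \frac{501}{703} + \frac{24081}{46154} = \frac{40052097}{32446262}$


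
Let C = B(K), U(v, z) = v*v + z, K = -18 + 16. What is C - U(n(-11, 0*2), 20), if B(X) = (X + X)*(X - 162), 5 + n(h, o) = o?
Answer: 611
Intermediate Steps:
n(h, o) = -5 + o
K = -2
U(v, z) = z + v**2 (U(v, z) = v**2 + z = z + v**2)
B(X) = 2*X*(-162 + X) (B(X) = (2*X)*(-162 + X) = 2*X*(-162 + X))
C = 656 (C = 2*(-2)*(-162 - 2) = 2*(-2)*(-164) = 656)
C - U(n(-11, 0*2), 20) = 656 - (20 + (-5 + 0*2)**2) = 656 - (20 + (-5 + 0)**2) = 656 - (20 + (-5)**2) = 656 - (20 + 25) = 656 - 1*45 = 656 - 45 = 611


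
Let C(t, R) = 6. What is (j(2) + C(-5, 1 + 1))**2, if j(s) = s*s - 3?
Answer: 49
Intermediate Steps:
j(s) = -3 + s**2 (j(s) = s**2 - 3 = -3 + s**2)
(j(2) + C(-5, 1 + 1))**2 = ((-3 + 2**2) + 6)**2 = ((-3 + 4) + 6)**2 = (1 + 6)**2 = 7**2 = 49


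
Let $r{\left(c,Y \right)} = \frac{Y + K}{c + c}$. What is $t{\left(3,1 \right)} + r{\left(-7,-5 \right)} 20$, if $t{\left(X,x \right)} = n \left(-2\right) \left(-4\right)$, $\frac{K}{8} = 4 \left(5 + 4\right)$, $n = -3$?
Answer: $- \frac{2998}{7} \approx -428.29$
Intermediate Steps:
$K = 288$ ($K = 8 \cdot 4 \left(5 + 4\right) = 8 \cdot 4 \cdot 9 = 8 \cdot 36 = 288$)
$t{\left(X,x \right)} = -24$ ($t{\left(X,x \right)} = \left(-3\right) \left(-2\right) \left(-4\right) = 6 \left(-4\right) = -24$)
$r{\left(c,Y \right)} = \frac{288 + Y}{2 c}$ ($r{\left(c,Y \right)} = \frac{Y + 288}{c + c} = \frac{288 + Y}{2 c}$)
$t{\left(3,1 \right)} + r{\left(-7,-5 \right)} 20 = -24 + \frac{288 - 5}{2 \left(-7\right)} 20 = -24 + \frac{1}{2} \left(- \frac{1}{7}\right) 283 \cdot 20 = -24 - \frac{2830}{7} = - \frac{2998}{7}$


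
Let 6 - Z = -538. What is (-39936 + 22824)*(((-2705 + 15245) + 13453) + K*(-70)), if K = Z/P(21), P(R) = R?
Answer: -413762456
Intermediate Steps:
Z = 544 (Z = 6 - 1*(-538) = 6 + 538 = 544)
K = 544/21 ≈ 25.905
(-39936 + 22824)*(((-2705 + 15245) + 13453) + K*(-70)) = (-39936 + 22824)*(((-2705 + 15245) + 13453) + (544/21)*(-70)) = -17112*((12540 + 13453) - 5440/3) = -17112*(25993 - 5440/3) = -17112*72539/3 = -413762456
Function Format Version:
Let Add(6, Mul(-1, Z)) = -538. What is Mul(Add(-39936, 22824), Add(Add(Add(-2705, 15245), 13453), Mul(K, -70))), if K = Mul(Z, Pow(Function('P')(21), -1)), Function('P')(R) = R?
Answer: -413762456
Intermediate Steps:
Z = 544 (Z = Add(6, Mul(-1, -538)) = Add(6, 538) = 544)
K = Rational(544, 21) (K = Mul(544, Pow(21, -1)) = Mul(544, Rational(1, 21)) = Rational(544, 21) ≈ 25.905)
Mul(Add(-39936, 22824), Add(Add(Add(-2705, 15245), 13453), Mul(K, -70))) = Mul(Add(-39936, 22824), Add(Add(Add(-2705, 15245), 13453), Mul(Rational(544, 21), -70))) = Mul(-17112, Add(Add(12540, 13453), Rational(-5440, 3))) = Mul(-17112, Add(25993, Rational(-5440, 3))) = Mul(-17112, Rational(72539, 3)) = -413762456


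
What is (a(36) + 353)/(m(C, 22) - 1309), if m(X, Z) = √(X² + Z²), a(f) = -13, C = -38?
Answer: -445060/1711553 - 680*√482/1711553 ≈ -0.26876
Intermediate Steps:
(a(36) + 353)/(m(C, 22) - 1309) = (-13 + 353)/(√((-38)² + 22²) - 1309) = 340/(√(1444 + 484) - 1309) = 340/(√1928 - 1309) = 340/(2*√482 - 1309) = 340/(-1309 + 2*√482)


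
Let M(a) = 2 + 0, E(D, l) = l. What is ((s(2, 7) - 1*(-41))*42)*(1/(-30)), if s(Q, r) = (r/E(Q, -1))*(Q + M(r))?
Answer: -91/5 ≈ -18.200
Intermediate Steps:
M(a) = 2
s(Q, r) = -r*(2 + Q) (s(Q, r) = (r/(-1))*(Q + 2) = (r*(-1))*(2 + Q) = (-r)*(2 + Q) = -r*(2 + Q))
((s(2, 7) - 1*(-41))*42)*(1/(-30)) = ((-1*7*(2 + 2) - 1*(-41))*42)*(1/(-30)) = ((-1*7*4 + 41)*42)*(1*(-1/30)) = ((-28 + 41)*42)*(-1/30) = (13*42)*(-1/30) = 546*(-1/30) = -91/5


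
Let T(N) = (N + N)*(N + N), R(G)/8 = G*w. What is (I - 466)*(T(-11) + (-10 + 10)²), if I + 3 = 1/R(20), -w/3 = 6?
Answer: -163437241/720 ≈ -2.2700e+5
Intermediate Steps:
w = -18 (w = -3*6 = -18)
R(G) = -144*G (R(G) = 8*(G*(-18)) = 8*(-18*G) = -144*G)
T(N) = 4*N² (T(N) = (2*N)*(2*N) = 4*N²)
I = -8641/2880 (I = -3 + 1/(-144*20) = -3 + 1/(-2880) = -3 - 1/2880 = -8641/2880 ≈ -3.0003)
(I - 466)*(T(-11) + (-10 + 10)²) = (-8641/2880 - 466)*(4*(-11)² + (-10 + 10)²) = -1350721*(4*121 + 0²)/2880 = -1350721*(484 + 0)/2880 = -1350721/2880*484 = -163437241/720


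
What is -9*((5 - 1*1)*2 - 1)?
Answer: -63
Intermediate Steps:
-9*((5 - 1*1)*2 - 1) = -9*((5 - 1)*2 - 1) = -9*(4*2 - 1) = -9*(8 - 1) = -9*7 = -63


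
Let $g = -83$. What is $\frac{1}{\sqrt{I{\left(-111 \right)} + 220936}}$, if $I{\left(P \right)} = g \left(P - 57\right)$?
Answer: $\frac{\sqrt{3670}}{29360} \approx 0.0020634$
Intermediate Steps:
$I{\left(P \right)} = 4731 - 83 P$ ($I{\left(P \right)} = - 83 \left(P - 57\right) = - 83 \left(-57 + P\right) = 4731 - 83 P$)
$\frac{1}{\sqrt{I{\left(-111 \right)} + 220936}} = \frac{1}{\sqrt{\left(4731 - -9213\right) + 220936}} = \frac{1}{\sqrt{\left(4731 + 9213\right) + 220936}} = \frac{1}{\sqrt{13944 + 220936}} = \frac{1}{\sqrt{234880}} = \frac{1}{8 \sqrt{3670}} = \frac{\sqrt{3670}}{29360}$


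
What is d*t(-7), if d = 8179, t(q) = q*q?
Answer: 400771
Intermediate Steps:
t(q) = q²
d*t(-7) = 8179*(-7)² = 8179*49 = 400771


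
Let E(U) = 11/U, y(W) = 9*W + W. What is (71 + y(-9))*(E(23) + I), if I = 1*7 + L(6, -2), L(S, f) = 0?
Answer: -3268/23 ≈ -142.09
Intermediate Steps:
y(W) = 10*W
I = 7 (I = 1*7 + 0 = 7 + 0 = 7)
(71 + y(-9))*(E(23) + I) = (71 + 10*(-9))*(11/23 + 7) = (71 - 90)*(11*(1/23) + 7) = -19*(11/23 + 7) = -19*172/23 = -3268/23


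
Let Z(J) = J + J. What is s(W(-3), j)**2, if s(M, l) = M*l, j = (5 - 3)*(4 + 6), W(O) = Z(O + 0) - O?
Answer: 3600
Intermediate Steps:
Z(J) = 2*J
W(O) = O (W(O) = 2*(O + 0) - O = 2*O - O = O)
j = 20 (j = 2*10 = 20)
s(W(-3), j)**2 = (-3*20)**2 = (-60)**2 = 3600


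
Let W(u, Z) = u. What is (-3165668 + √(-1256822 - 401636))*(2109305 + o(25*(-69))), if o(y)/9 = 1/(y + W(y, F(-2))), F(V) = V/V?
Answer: -3839481616176998/575 + 2425700747*I*√1658458/1150 ≈ -6.6774e+12 + 2.7164e+9*I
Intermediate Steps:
F(V) = 1
o(y) = 9/(2*y) (o(y) = 9/(y + y) = 9/((2*y)) = 9*(1/(2*y)) = 9/(2*y))
(-3165668 + √(-1256822 - 401636))*(2109305 + o(25*(-69))) = (-3165668 + √(-1256822 - 401636))*(2109305 + 9/(2*((25*(-69))))) = (-3165668 + √(-1658458))*(2109305 + (9/2)/(-1725)) = (-3165668 + I*√1658458)*(2109305 + (9/2)*(-1/1725)) = (-3165668 + I*√1658458)*(2109305 - 3/1150) = (-3165668 + I*√1658458)*(2425700747/1150) = -3839481616176998/575 + 2425700747*I*√1658458/1150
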